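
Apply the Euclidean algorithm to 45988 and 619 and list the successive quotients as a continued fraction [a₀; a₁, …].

45988 = 74·619 + 182, so a_0 = 74
619 = 3·182 + 73, so a_1 = 3
182 = 2·73 + 36, so a_2 = 2
73 = 2·36 + 1, so a_3 = 2
36 = 36·1 + 0, so a_4 = 36

[74; 3, 2, 2, 36]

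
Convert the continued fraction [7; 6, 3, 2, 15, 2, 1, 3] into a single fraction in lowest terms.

Work from the innermost term outward:
Start with 3.
1 + 1/(3/1) = 1 + 1/3 = 4/3
2 + 1/(4/3) = 2 + 3/4 = 11/4
15 + 1/(11/4) = 15 + 4/11 = 169/11
2 + 1/(169/11) = 2 + 11/169 = 349/169
3 + 1/(349/169) = 3 + 169/349 = 1216/349
6 + 1/(1216/349) = 6 + 349/1216 = 7645/1216
7 + 1/(7645/1216) = 7 + 1216/7645 = 54731/7645

54731/7645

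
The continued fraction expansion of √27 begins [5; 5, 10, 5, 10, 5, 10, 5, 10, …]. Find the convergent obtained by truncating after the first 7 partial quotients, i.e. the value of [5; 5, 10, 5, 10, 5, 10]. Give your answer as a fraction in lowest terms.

a_0 = 5: 5/1
a_1 = 5: 26/5
a_2 = 10: 265/51
a_3 = 5: 1351/260
a_4 = 10: 13775/2651
a_5 = 5: 70226/13515
a_6 = 10: 716035/137801

716035/137801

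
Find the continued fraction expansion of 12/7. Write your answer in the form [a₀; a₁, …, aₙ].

[1; 1, 2, 2]

12 = 1·7 + 5, so a_0 = 1
7 = 1·5 + 2, so a_1 = 1
5 = 2·2 + 1, so a_2 = 2
2 = 2·1 + 0, so a_3 = 2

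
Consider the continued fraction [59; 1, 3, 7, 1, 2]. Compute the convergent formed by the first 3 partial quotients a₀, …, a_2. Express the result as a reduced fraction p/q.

239/4

Work from the innermost term outward:
Start with 3.
1 + 1/(3/1) = 1 + 1/3 = 4/3
59 + 1/(4/3) = 59 + 3/4 = 239/4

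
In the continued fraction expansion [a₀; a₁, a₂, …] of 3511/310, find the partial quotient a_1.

3

3511 ÷ 310 → quotient 11, remainder 101
310 ÷ 101 → quotient 3, remainder 7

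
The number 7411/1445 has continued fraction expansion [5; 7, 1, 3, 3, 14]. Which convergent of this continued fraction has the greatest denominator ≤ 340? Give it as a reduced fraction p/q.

a_0 = 5: 5/1  (≤ bound)
a_1 = 7: 36/7  (≤ bound)
a_2 = 1: 41/8  (≤ bound)
a_3 = 3: 159/31  (≤ bound)
a_4 = 3: 518/101  (≤ bound)
a_5 = 14: 7411/1445  (> 340, stop)

518/101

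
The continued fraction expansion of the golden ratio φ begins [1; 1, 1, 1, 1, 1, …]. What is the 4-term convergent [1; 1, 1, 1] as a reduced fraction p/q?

5/3

Start with 1.
1 + 1/(1/1) = 1 + 1/1 = 2/1
1 + 1/(2/1) = 1 + 1/2 = 3/2
1 + 1/(3/2) = 1 + 2/3 = 5/3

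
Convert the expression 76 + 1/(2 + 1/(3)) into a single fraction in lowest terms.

Work from the innermost term outward:
Start with 3.
2 + 1/(3/1) = 2 + 1/3 = 7/3
76 + 1/(7/3) = 76 + 3/7 = 535/7

535/7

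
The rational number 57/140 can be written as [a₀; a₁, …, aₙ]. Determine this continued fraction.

[0; 2, 2, 5, 5]

57 = 0·140 + 57, so a_0 = 0
140 = 2·57 + 26, so a_1 = 2
57 = 2·26 + 5, so a_2 = 2
26 = 5·5 + 1, so a_3 = 5
5 = 5·1 + 0, so a_4 = 5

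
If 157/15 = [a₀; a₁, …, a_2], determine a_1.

2

Apply division with remainder until the remainder is 0:
157 ÷ 15 → quotient 10, remainder 7
15 ÷ 7 → quotient 2, remainder 1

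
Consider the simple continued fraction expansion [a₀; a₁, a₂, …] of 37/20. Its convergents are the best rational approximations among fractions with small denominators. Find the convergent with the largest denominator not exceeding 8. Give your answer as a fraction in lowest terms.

List convergents until the denominator exceeds the bound:
a_0 = 1: 1/1  (≤ bound)
a_1 = 1: 2/1  (≤ bound)
a_2 = 5: 11/6  (≤ bound)
a_3 = 1: 13/7  (≤ bound)
a_4 = 2: 37/20  (> 8, stop)

13/7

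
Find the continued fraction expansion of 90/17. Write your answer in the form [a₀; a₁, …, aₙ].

[5; 3, 2, 2]

Run the Euclidean algorithm, recording each quotient:
90 ÷ 17 → quotient 5, remainder 5
17 ÷ 5 → quotient 3, remainder 2
5 ÷ 2 → quotient 2, remainder 1
2 ÷ 1 → quotient 2, remainder 0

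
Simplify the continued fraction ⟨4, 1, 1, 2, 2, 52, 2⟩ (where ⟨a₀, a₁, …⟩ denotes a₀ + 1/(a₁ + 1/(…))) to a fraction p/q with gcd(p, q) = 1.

5821/1270

Build up convergents one term at a time:
a_0 = 4: 4/1
a_1 = 1: 5/1
a_2 = 1: 9/2
a_3 = 2: 23/5
a_4 = 2: 55/12
a_5 = 52: 2883/629
a_6 = 2: 5821/1270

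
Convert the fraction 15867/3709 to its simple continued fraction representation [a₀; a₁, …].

15867 ÷ 3709 → quotient 4, remainder 1031
3709 ÷ 1031 → quotient 3, remainder 616
1031 ÷ 616 → quotient 1, remainder 415
616 ÷ 415 → quotient 1, remainder 201
415 ÷ 201 → quotient 2, remainder 13
201 ÷ 13 → quotient 15, remainder 6
13 ÷ 6 → quotient 2, remainder 1
6 ÷ 1 → quotient 6, remainder 0

[4; 3, 1, 1, 2, 15, 2, 6]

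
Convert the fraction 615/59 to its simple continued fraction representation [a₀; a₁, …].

Repeatedly divide and take the remainder:
⌊615/59⌋ = 10, remainder 25
⌊59/25⌋ = 2, remainder 9
⌊25/9⌋ = 2, remainder 7
⌊9/7⌋ = 1, remainder 2
⌊7/2⌋ = 3, remainder 1
⌊2/1⌋ = 2, remainder 0

[10; 2, 2, 1, 3, 2]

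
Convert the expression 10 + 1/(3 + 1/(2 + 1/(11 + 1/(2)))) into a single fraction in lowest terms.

1718/167

Start with 2.
11 + 1/(2/1) = 11 + 1/2 = 23/2
2 + 1/(23/2) = 2 + 2/23 = 48/23
3 + 1/(48/23) = 3 + 23/48 = 167/48
10 + 1/(167/48) = 10 + 48/167 = 1718/167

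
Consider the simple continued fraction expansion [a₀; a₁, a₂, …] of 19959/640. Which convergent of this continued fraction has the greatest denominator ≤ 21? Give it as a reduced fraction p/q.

List convergents until the denominator exceeds the bound:
a_0 = 31: 31/1  (≤ bound)
a_1 = 5: 156/5  (≤ bound)
a_2 = 2: 343/11  (≤ bound)
a_3 = 1: 499/16  (≤ bound)
a_4 = 1: 842/27  (> 21, stop)

499/16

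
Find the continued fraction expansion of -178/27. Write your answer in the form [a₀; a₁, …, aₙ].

[-7; 2, 2, 5]

⌊-178/27⌋ = -7, remainder 11
⌊27/11⌋ = 2, remainder 5
⌊11/5⌋ = 2, remainder 1
⌊5/1⌋ = 5, remainder 0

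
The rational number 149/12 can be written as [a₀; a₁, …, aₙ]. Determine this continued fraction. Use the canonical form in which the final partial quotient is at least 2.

Repeatedly divide and take the remainder:
149 ÷ 12 → quotient 12, remainder 5
12 ÷ 5 → quotient 2, remainder 2
5 ÷ 2 → quotient 2, remainder 1
2 ÷ 1 → quotient 2, remainder 0

[12; 2, 2, 2]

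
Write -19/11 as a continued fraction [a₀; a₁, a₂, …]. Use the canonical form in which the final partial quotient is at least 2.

[-2; 3, 1, 2]

⌊-19/11⌋ = -2, remainder 3
⌊11/3⌋ = 3, remainder 2
⌊3/2⌋ = 1, remainder 1
⌊2/1⌋ = 2, remainder 0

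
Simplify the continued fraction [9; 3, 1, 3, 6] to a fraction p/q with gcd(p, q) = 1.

Compute successive convergents:
a_0 = 9: 9/1
a_1 = 3: 28/3
a_2 = 1: 37/4
a_3 = 3: 139/15
a_4 = 6: 871/94

871/94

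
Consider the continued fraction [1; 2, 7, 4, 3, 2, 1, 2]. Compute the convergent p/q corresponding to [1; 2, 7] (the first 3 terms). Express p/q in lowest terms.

22/15

a_0 = 1: 1/1
a_1 = 2: 3/2
a_2 = 7: 22/15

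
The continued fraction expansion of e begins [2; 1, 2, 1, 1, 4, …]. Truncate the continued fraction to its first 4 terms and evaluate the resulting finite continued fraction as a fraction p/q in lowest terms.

Compute successive convergents:
a_0 = 2: 2/1
a_1 = 1: 3/1
a_2 = 2: 8/3
a_3 = 1: 11/4

11/4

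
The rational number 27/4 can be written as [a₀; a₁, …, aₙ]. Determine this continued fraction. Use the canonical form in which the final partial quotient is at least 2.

27 = 6·4 + 3, so a_0 = 6
4 = 1·3 + 1, so a_1 = 1
3 = 3·1 + 0, so a_2 = 3

[6; 1, 3]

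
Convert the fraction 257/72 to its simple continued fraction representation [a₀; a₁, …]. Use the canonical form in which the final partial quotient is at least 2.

[3; 1, 1, 3, 10]

Apply division with remainder until the remainder is 0:
257 = 3·72 + 41, so a_0 = 3
72 = 1·41 + 31, so a_1 = 1
41 = 1·31 + 10, so a_2 = 1
31 = 3·10 + 1, so a_3 = 3
10 = 10·1 + 0, so a_4 = 10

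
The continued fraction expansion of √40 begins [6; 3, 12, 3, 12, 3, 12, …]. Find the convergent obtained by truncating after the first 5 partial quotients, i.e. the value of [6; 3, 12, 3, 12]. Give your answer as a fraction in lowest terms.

8886/1405

Build up convergents one term at a time:
a_0 = 6: 6/1
a_1 = 3: 19/3
a_2 = 12: 234/37
a_3 = 3: 721/114
a_4 = 12: 8886/1405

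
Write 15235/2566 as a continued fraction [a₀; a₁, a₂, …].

[5; 1, 14, 1, 15, 10]

15235 ÷ 2566 → quotient 5, remainder 2405
2566 ÷ 2405 → quotient 1, remainder 161
2405 ÷ 161 → quotient 14, remainder 151
161 ÷ 151 → quotient 1, remainder 10
151 ÷ 10 → quotient 15, remainder 1
10 ÷ 1 → quotient 10, remainder 0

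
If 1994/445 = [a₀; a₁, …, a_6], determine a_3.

1

Apply division with remainder until the remainder is 0:
1994 = 4·445 + 214, so a_0 = 4
445 = 2·214 + 17, so a_1 = 2
214 = 12·17 + 10, so a_2 = 12
17 = 1·10 + 7, so a_3 = 1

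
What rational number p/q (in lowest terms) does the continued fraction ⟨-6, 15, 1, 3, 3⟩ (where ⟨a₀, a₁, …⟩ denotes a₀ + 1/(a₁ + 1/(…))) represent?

-1217/205

Build up convergents one term at a time:
a_0 = -6: -6/1
a_1 = 15: -89/15
a_2 = 1: -95/16
a_3 = 3: -374/63
a_4 = 3: -1217/205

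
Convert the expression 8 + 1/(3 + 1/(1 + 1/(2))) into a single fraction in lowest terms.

a_0 = 8: 8/1
a_1 = 3: 25/3
a_2 = 1: 33/4
a_3 = 2: 91/11

91/11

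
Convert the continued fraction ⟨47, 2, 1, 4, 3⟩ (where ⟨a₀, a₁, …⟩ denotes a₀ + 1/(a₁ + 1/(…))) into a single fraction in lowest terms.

2131/45

Build up convergents one term at a time:
a_0 = 47: 47/1
a_1 = 2: 95/2
a_2 = 1: 142/3
a_3 = 4: 663/14
a_4 = 3: 2131/45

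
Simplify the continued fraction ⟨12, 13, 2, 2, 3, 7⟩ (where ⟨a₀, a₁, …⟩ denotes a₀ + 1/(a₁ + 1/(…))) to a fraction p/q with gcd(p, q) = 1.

Work from the innermost term outward:
Start with 7.
3 + 1/(7/1) = 3 + 1/7 = 22/7
2 + 1/(22/7) = 2 + 7/22 = 51/22
2 + 1/(51/22) = 2 + 22/51 = 124/51
13 + 1/(124/51) = 13 + 51/124 = 1663/124
12 + 1/(1663/124) = 12 + 124/1663 = 20080/1663

20080/1663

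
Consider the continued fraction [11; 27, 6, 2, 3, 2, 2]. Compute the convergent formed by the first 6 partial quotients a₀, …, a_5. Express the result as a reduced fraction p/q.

Starting at the tail and folding back:
Start with 2.
3 + 1/(2/1) = 3 + 1/2 = 7/2
2 + 1/(7/2) = 2 + 2/7 = 16/7
6 + 1/(16/7) = 6 + 7/16 = 103/16
27 + 1/(103/16) = 27 + 16/103 = 2797/103
11 + 1/(2797/103) = 11 + 103/2797 = 30870/2797

30870/2797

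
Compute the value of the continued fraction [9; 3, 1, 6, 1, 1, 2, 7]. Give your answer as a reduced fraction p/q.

a_0 = 9: 9/1
a_1 = 3: 28/3
a_2 = 1: 37/4
a_3 = 6: 250/27
a_4 = 1: 287/31
a_5 = 1: 537/58
a_6 = 2: 1361/147
a_7 = 7: 10064/1087

10064/1087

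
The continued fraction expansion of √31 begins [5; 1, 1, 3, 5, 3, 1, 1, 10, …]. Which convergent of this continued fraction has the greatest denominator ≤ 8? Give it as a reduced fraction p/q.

List convergents until the denominator exceeds the bound:
a_0 = 5: 5/1  (≤ bound)
a_1 = 1: 6/1  (≤ bound)
a_2 = 1: 11/2  (≤ bound)
a_3 = 3: 39/7  (≤ bound)
a_4 = 5: 206/37  (> 8, stop)

39/7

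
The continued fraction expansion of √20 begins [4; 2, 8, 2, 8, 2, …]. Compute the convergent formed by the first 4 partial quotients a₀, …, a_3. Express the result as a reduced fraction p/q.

Start with 2.
8 + 1/(2/1) = 8 + 1/2 = 17/2
2 + 1/(17/2) = 2 + 2/17 = 36/17
4 + 1/(36/17) = 4 + 17/36 = 161/36

161/36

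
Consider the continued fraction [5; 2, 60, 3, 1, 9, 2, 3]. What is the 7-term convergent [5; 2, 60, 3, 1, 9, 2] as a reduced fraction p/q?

54761/9964

Build up convergents one term at a time:
a_0 = 5: 5/1
a_1 = 2: 11/2
a_2 = 60: 665/121
a_3 = 3: 2006/365
a_4 = 1: 2671/486
a_5 = 9: 26045/4739
a_6 = 2: 54761/9964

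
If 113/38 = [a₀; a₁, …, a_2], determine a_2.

37

Apply division with remainder until the remainder is 0:
113 ÷ 38 → quotient 2, remainder 37
38 ÷ 37 → quotient 1, remainder 1
37 ÷ 1 → quotient 37, remainder 0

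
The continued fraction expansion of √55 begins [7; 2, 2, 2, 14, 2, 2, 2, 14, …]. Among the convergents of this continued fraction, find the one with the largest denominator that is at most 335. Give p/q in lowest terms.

1283/173

a_0 = 7: 7/1  (≤ bound)
a_1 = 2: 15/2  (≤ bound)
a_2 = 2: 37/5  (≤ bound)
a_3 = 2: 89/12  (≤ bound)
a_4 = 14: 1283/173  (≤ bound)
a_5 = 2: 2655/358  (> 335, stop)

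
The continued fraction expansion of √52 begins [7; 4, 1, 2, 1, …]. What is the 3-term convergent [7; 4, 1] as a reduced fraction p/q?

36/5

Work from the innermost term outward:
Start with 1.
4 + 1/(1/1) = 4 + 1/1 = 5/1
7 + 1/(5/1) = 7 + 1/5 = 36/5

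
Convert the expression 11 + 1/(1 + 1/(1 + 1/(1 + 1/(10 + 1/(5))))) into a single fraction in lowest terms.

1900/163

a_0 = 11: 11/1
a_1 = 1: 12/1
a_2 = 1: 23/2
a_3 = 1: 35/3
a_4 = 10: 373/32
a_5 = 5: 1900/163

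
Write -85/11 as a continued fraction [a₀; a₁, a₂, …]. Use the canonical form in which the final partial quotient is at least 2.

⌊-85/11⌋ = -8, remainder 3
⌊11/3⌋ = 3, remainder 2
⌊3/2⌋ = 1, remainder 1
⌊2/1⌋ = 2, remainder 0

[-8; 3, 1, 2]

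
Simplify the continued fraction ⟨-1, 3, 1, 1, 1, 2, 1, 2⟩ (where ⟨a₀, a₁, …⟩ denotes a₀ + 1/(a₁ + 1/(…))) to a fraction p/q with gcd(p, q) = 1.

Start with 2.
1 + 1/(2/1) = 1 + 1/2 = 3/2
2 + 1/(3/2) = 2 + 2/3 = 8/3
1 + 1/(8/3) = 1 + 3/8 = 11/8
1 + 1/(11/8) = 1 + 8/11 = 19/11
1 + 1/(19/11) = 1 + 11/19 = 30/19
3 + 1/(30/19) = 3 + 19/30 = 109/30
-1 + 1/(109/30) = -1 + 30/109 = -79/109

-79/109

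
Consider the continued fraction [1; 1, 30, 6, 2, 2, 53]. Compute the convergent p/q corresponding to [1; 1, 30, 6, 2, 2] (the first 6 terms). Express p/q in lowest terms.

1962/997

Start with 2.
2 + 1/(2/1) = 2 + 1/2 = 5/2
6 + 1/(5/2) = 6 + 2/5 = 32/5
30 + 1/(32/5) = 30 + 5/32 = 965/32
1 + 1/(965/32) = 1 + 32/965 = 997/965
1 + 1/(997/965) = 1 + 965/997 = 1962/997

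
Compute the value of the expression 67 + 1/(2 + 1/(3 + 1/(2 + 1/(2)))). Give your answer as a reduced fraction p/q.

a_0 = 67: 67/1
a_1 = 2: 135/2
a_2 = 3: 472/7
a_3 = 2: 1079/16
a_4 = 2: 2630/39

2630/39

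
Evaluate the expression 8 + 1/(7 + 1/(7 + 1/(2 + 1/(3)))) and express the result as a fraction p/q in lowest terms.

Work from the innermost term outward:
Start with 3.
2 + 1/(3/1) = 2 + 1/3 = 7/3
7 + 1/(7/3) = 7 + 3/7 = 52/7
7 + 1/(52/7) = 7 + 7/52 = 371/52
8 + 1/(371/52) = 8 + 52/371 = 3020/371

3020/371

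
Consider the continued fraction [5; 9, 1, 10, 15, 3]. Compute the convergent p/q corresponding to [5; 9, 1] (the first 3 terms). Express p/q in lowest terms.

51/10

Use the convergent recurrence hₖ = aₖ·hₖ₋₁ + hₖ₋₂ (and likewise for the denominators kₖ):
a_0 = 5: 5/1
a_1 = 9: 46/9
a_2 = 1: 51/10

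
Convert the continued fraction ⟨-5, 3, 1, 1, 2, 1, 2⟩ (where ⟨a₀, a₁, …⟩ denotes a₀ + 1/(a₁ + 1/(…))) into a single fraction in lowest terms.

-321/68

Use the convergent recurrence hₖ = aₖ·hₖ₋₁ + hₖ₋₂ (and likewise for the denominators kₖ):
a_0 = -5: -5/1
a_1 = 3: -14/3
a_2 = 1: -19/4
a_3 = 1: -33/7
a_4 = 2: -85/18
a_5 = 1: -118/25
a_6 = 2: -321/68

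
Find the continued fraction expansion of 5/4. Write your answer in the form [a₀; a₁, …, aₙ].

5 ÷ 4 → quotient 1, remainder 1
4 ÷ 1 → quotient 4, remainder 0

[1; 4]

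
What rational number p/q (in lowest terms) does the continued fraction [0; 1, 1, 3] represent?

Compute successive convergents:
a_0 = 0: 0/1
a_1 = 1: 1/1
a_2 = 1: 1/2
a_3 = 3: 4/7

4/7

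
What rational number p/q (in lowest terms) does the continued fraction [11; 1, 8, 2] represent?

Collapse the nested fraction from the inside out:
Start with 2.
8 + 1/(2/1) = 8 + 1/2 = 17/2
1 + 1/(17/2) = 1 + 2/17 = 19/17
11 + 1/(19/17) = 11 + 17/19 = 226/19

226/19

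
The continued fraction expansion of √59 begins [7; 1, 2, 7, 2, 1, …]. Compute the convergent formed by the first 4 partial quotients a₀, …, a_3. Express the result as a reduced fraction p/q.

a_0 = 7: 7/1
a_1 = 1: 8/1
a_2 = 2: 23/3
a_3 = 7: 169/22

169/22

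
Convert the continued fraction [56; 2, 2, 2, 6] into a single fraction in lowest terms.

4344/77

Start with 6.
2 + 1/(6/1) = 2 + 1/6 = 13/6
2 + 1/(13/6) = 2 + 6/13 = 32/13
2 + 1/(32/13) = 2 + 13/32 = 77/32
56 + 1/(77/32) = 56 + 32/77 = 4344/77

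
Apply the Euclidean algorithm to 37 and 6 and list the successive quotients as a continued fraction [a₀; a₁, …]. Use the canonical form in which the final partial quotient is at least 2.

37 = 6·6 + 1, so a_0 = 6
6 = 6·1 + 0, so a_1 = 6

[6; 6]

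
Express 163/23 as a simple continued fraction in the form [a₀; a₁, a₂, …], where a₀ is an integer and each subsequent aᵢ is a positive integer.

[7; 11, 2]

⌊163/23⌋ = 7, remainder 2
⌊23/2⌋ = 11, remainder 1
⌊2/1⌋ = 2, remainder 0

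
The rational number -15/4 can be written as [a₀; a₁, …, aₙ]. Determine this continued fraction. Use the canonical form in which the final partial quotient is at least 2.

[-4; 4]

Run the Euclidean algorithm, recording each quotient:
-15 = -4·4 + 1, so a_0 = -4
4 = 4·1 + 0, so a_1 = 4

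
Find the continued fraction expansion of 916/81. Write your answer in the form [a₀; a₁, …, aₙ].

⌊916/81⌋ = 11, remainder 25
⌊81/25⌋ = 3, remainder 6
⌊25/6⌋ = 4, remainder 1
⌊6/1⌋ = 6, remainder 0

[11; 3, 4, 6]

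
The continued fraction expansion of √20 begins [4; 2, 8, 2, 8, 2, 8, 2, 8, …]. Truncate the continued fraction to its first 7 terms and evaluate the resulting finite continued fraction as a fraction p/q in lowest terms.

24476/5473

a_0 = 4: 4/1
a_1 = 2: 9/2
a_2 = 8: 76/17
a_3 = 2: 161/36
a_4 = 8: 1364/305
a_5 = 2: 2889/646
a_6 = 8: 24476/5473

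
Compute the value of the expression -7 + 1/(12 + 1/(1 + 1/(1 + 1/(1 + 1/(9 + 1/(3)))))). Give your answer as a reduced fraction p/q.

Collapse the nested fraction from the inside out:
Start with 3.
9 + 1/(3/1) = 9 + 1/3 = 28/3
1 + 1/(28/3) = 1 + 3/28 = 31/28
1 + 1/(31/28) = 1 + 28/31 = 59/31
1 + 1/(59/31) = 1 + 31/59 = 90/59
12 + 1/(90/59) = 12 + 59/90 = 1139/90
-7 + 1/(1139/90) = -7 + 90/1139 = -7883/1139

-7883/1139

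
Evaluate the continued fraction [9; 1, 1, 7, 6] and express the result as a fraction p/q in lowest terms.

Compute successive convergents:
a_0 = 9: 9/1
a_1 = 1: 10/1
a_2 = 1: 19/2
a_3 = 7: 143/15
a_4 = 6: 877/92

877/92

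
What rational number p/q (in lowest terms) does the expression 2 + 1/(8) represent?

17/8

a_0 = 2: 2/1
a_1 = 8: 17/8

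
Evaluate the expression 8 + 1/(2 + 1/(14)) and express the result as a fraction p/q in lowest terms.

a_0 = 8: 8/1
a_1 = 2: 17/2
a_2 = 14: 246/29

246/29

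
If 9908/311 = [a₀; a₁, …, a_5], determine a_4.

9908 = 31·311 + 267, so a_0 = 31
311 = 1·267 + 44, so a_1 = 1
267 = 6·44 + 3, so a_2 = 6
44 = 14·3 + 2, so a_3 = 14
3 = 1·2 + 1, so a_4 = 1

1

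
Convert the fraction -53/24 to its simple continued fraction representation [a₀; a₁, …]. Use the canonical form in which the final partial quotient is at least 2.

Apply division with remainder until the remainder is 0:
-53 ÷ 24 → quotient -3, remainder 19
24 ÷ 19 → quotient 1, remainder 5
19 ÷ 5 → quotient 3, remainder 4
5 ÷ 4 → quotient 1, remainder 1
4 ÷ 1 → quotient 4, remainder 0

[-3; 1, 3, 1, 4]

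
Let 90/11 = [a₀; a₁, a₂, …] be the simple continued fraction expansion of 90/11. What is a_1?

90 = 8·11 + 2, so a_0 = 8
11 = 5·2 + 1, so a_1 = 5

5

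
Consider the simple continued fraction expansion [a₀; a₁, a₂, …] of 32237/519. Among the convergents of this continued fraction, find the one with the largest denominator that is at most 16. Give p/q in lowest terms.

559/9

a_0 = 62: 62/1  (≤ bound)
a_1 = 8: 497/8  (≤ bound)
a_2 = 1: 559/9  (≤ bound)
a_3 = 3: 2174/35  (> 16, stop)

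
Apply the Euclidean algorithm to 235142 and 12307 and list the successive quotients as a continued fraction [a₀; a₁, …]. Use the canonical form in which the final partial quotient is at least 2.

Apply division with remainder until the remainder is 0:
235142 ÷ 12307 → quotient 19, remainder 1309
12307 ÷ 1309 → quotient 9, remainder 526
1309 ÷ 526 → quotient 2, remainder 257
526 ÷ 257 → quotient 2, remainder 12
257 ÷ 12 → quotient 21, remainder 5
12 ÷ 5 → quotient 2, remainder 2
5 ÷ 2 → quotient 2, remainder 1
2 ÷ 1 → quotient 2, remainder 0

[19; 9, 2, 2, 21, 2, 2, 2]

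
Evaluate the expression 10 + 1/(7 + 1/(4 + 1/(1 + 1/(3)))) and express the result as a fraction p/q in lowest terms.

1389/137

a_0 = 10: 10/1
a_1 = 7: 71/7
a_2 = 4: 294/29
a_3 = 1: 365/36
a_4 = 3: 1389/137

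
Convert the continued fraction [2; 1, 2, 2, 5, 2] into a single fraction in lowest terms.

225/83

a_0 = 2: 2/1
a_1 = 1: 3/1
a_2 = 2: 8/3
a_3 = 2: 19/7
a_4 = 5: 103/38
a_5 = 2: 225/83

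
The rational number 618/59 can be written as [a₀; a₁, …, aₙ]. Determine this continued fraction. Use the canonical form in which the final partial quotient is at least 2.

Run the Euclidean algorithm, recording each quotient:
⌊618/59⌋ = 10, remainder 28
⌊59/28⌋ = 2, remainder 3
⌊28/3⌋ = 9, remainder 1
⌊3/1⌋ = 3, remainder 0

[10; 2, 9, 3]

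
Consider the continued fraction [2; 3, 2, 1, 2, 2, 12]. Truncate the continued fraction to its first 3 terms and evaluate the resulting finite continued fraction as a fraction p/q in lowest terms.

a_0 = 2: 2/1
a_1 = 3: 7/3
a_2 = 2: 16/7

16/7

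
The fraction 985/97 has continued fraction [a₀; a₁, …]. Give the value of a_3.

7

985 ÷ 97 → quotient 10, remainder 15
97 ÷ 15 → quotient 6, remainder 7
15 ÷ 7 → quotient 2, remainder 1
7 ÷ 1 → quotient 7, remainder 0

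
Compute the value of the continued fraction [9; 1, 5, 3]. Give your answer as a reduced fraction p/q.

187/19

Build up convergents one term at a time:
a_0 = 9: 9/1
a_1 = 1: 10/1
a_2 = 5: 59/6
a_3 = 3: 187/19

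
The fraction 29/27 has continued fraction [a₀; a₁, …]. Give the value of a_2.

Repeatedly divide and take the remainder:
29 = 1·27 + 2, so a_0 = 1
27 = 13·2 + 1, so a_1 = 13
2 = 2·1 + 0, so a_2 = 2

2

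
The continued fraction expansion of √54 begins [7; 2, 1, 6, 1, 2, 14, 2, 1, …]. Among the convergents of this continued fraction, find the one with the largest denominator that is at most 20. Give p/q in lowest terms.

List convergents until the denominator exceeds the bound:
a_0 = 7: 7/1  (≤ bound)
a_1 = 2: 15/2  (≤ bound)
a_2 = 1: 22/3  (≤ bound)
a_3 = 6: 147/20  (≤ bound)
a_4 = 1: 169/23  (> 20, stop)

147/20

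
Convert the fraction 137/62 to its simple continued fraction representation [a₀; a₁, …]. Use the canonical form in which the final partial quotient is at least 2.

[2; 4, 1, 3, 3]

137 = 2·62 + 13, so a_0 = 2
62 = 4·13 + 10, so a_1 = 4
13 = 1·10 + 3, so a_2 = 1
10 = 3·3 + 1, so a_3 = 3
3 = 3·1 + 0, so a_4 = 3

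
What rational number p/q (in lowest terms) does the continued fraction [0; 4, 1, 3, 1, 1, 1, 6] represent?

a_0 = 0: 0/1
a_1 = 4: 1/4
a_2 = 1: 1/5
a_3 = 3: 4/19
a_4 = 1: 5/24
a_5 = 1: 9/43
a_6 = 1: 14/67
a_7 = 6: 93/445

93/445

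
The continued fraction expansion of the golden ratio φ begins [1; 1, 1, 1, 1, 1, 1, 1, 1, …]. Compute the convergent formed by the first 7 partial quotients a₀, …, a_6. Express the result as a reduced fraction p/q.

Start with 1.
1 + 1/(1/1) = 1 + 1/1 = 2/1
1 + 1/(2/1) = 1 + 1/2 = 3/2
1 + 1/(3/2) = 1 + 2/3 = 5/3
1 + 1/(5/3) = 1 + 3/5 = 8/5
1 + 1/(8/5) = 1 + 5/8 = 13/8
1 + 1/(13/8) = 1 + 8/13 = 21/13

21/13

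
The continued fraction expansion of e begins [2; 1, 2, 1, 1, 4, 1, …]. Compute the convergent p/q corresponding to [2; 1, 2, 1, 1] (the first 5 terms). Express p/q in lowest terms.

Build up convergents one term at a time:
a_0 = 2: 2/1
a_1 = 1: 3/1
a_2 = 2: 8/3
a_3 = 1: 11/4
a_4 = 1: 19/7

19/7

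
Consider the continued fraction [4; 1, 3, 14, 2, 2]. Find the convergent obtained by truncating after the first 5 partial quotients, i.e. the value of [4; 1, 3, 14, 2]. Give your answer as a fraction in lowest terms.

a_0 = 4: 4/1
a_1 = 1: 5/1
a_2 = 3: 19/4
a_3 = 14: 271/57
a_4 = 2: 561/118

561/118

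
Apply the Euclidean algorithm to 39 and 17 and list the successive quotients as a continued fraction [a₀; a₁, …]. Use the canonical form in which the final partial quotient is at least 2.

⌊39/17⌋ = 2, remainder 5
⌊17/5⌋ = 3, remainder 2
⌊5/2⌋ = 2, remainder 1
⌊2/1⌋ = 2, remainder 0

[2; 3, 2, 2]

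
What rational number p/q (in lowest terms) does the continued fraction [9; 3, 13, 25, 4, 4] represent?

Start with 4.
4 + 1/(4/1) = 4 + 1/4 = 17/4
25 + 1/(17/4) = 25 + 4/17 = 429/17
13 + 1/(429/17) = 13 + 17/429 = 5594/429
3 + 1/(5594/429) = 3 + 429/5594 = 17211/5594
9 + 1/(17211/5594) = 9 + 5594/17211 = 160493/17211

160493/17211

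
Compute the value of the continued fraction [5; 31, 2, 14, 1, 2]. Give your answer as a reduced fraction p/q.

a_0 = 5: 5/1
a_1 = 31: 156/31
a_2 = 2: 317/63
a_3 = 14: 4594/913
a_4 = 1: 4911/976
a_5 = 2: 14416/2865

14416/2865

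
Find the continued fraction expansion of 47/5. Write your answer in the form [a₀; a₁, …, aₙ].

[9; 2, 2]

47 = 9·5 + 2, so a_0 = 9
5 = 2·2 + 1, so a_1 = 2
2 = 2·1 + 0, so a_2 = 2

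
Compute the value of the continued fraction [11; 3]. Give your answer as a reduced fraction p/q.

Compute successive convergents:
a_0 = 11: 11/1
a_1 = 3: 34/3

34/3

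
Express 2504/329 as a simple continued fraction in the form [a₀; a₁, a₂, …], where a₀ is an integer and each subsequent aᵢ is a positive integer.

Apply division with remainder until the remainder is 0:
2504 ÷ 329 → quotient 7, remainder 201
329 ÷ 201 → quotient 1, remainder 128
201 ÷ 128 → quotient 1, remainder 73
128 ÷ 73 → quotient 1, remainder 55
73 ÷ 55 → quotient 1, remainder 18
55 ÷ 18 → quotient 3, remainder 1
18 ÷ 1 → quotient 18, remainder 0

[7; 1, 1, 1, 1, 3, 18]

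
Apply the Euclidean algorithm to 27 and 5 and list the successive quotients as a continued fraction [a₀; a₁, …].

Repeatedly divide and take the remainder:
27 = 5·5 + 2, so a_0 = 5
5 = 2·2 + 1, so a_1 = 2
2 = 2·1 + 0, so a_2 = 2

[5; 2, 2]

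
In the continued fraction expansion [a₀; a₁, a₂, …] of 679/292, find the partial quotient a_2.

679 ÷ 292 → quotient 2, remainder 95
292 ÷ 95 → quotient 3, remainder 7
95 ÷ 7 → quotient 13, remainder 4

13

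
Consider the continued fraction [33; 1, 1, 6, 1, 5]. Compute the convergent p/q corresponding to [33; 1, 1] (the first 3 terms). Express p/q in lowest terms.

67/2

Compute successive convergents:
a_0 = 33: 33/1
a_1 = 1: 34/1
a_2 = 1: 67/2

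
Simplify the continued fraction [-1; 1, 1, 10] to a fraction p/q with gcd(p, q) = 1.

-10/21

a_0 = -1: -1/1
a_1 = 1: 0/1
a_2 = 1: -1/2
a_3 = 10: -10/21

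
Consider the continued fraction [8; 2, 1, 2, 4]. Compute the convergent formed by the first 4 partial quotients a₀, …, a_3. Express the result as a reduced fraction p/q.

Build up convergents one term at a time:
a_0 = 8: 8/1
a_1 = 2: 17/2
a_2 = 1: 25/3
a_3 = 2: 67/8

67/8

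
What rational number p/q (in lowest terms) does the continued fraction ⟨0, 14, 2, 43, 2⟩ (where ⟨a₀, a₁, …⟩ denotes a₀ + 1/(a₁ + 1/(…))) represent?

176/2551

Starting at the tail and folding back:
Start with 2.
43 + 1/(2/1) = 43 + 1/2 = 87/2
2 + 1/(87/2) = 2 + 2/87 = 176/87
14 + 1/(176/87) = 14 + 87/176 = 2551/176
0 + 1/(2551/176) = 0 + 176/2551 = 176/2551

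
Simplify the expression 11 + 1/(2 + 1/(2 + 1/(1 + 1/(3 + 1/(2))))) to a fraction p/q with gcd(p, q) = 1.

674/59

Work from the innermost term outward:
Start with 2.
3 + 1/(2/1) = 3 + 1/2 = 7/2
1 + 1/(7/2) = 1 + 2/7 = 9/7
2 + 1/(9/7) = 2 + 7/9 = 25/9
2 + 1/(25/9) = 2 + 9/25 = 59/25
11 + 1/(59/25) = 11 + 25/59 = 674/59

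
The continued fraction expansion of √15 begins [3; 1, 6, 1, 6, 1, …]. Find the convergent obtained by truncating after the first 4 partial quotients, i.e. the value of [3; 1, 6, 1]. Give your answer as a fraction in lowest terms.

a_0 = 3: 3/1
a_1 = 1: 4/1
a_2 = 6: 27/7
a_3 = 1: 31/8

31/8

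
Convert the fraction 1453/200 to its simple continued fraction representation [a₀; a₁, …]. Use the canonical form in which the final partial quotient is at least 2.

[7; 3, 1, 3, 2, 2, 2]

Run the Euclidean algorithm, recording each quotient:
1453 = 7·200 + 53, so a_0 = 7
200 = 3·53 + 41, so a_1 = 3
53 = 1·41 + 12, so a_2 = 1
41 = 3·12 + 5, so a_3 = 3
12 = 2·5 + 2, so a_4 = 2
5 = 2·2 + 1, so a_5 = 2
2 = 2·1 + 0, so a_6 = 2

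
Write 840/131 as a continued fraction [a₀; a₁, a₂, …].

[6; 2, 2, 2, 1, 7]

Run the Euclidean algorithm, recording each quotient:
840 = 6·131 + 54, so a_0 = 6
131 = 2·54 + 23, so a_1 = 2
54 = 2·23 + 8, so a_2 = 2
23 = 2·8 + 7, so a_3 = 2
8 = 1·7 + 1, so a_4 = 1
7 = 7·1 + 0, so a_5 = 7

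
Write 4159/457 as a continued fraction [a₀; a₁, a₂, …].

⌊4159/457⌋ = 9, remainder 46
⌊457/46⌋ = 9, remainder 43
⌊46/43⌋ = 1, remainder 3
⌊43/3⌋ = 14, remainder 1
⌊3/1⌋ = 3, remainder 0

[9; 9, 1, 14, 3]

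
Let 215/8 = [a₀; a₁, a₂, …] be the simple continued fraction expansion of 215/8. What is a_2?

215 ÷ 8 → quotient 26, remainder 7
8 ÷ 7 → quotient 1, remainder 1
7 ÷ 1 → quotient 7, remainder 0

7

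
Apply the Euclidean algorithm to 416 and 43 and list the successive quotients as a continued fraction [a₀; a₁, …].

Repeatedly divide and take the remainder:
416 ÷ 43 → quotient 9, remainder 29
43 ÷ 29 → quotient 1, remainder 14
29 ÷ 14 → quotient 2, remainder 1
14 ÷ 1 → quotient 14, remainder 0

[9; 1, 2, 14]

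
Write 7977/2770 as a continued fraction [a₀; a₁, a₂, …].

[2; 1, 7, 3, 7, 15]

Repeatedly divide and take the remainder:
7977 = 2·2770 + 2437, so a_0 = 2
2770 = 1·2437 + 333, so a_1 = 1
2437 = 7·333 + 106, so a_2 = 7
333 = 3·106 + 15, so a_3 = 3
106 = 7·15 + 1, so a_4 = 7
15 = 15·1 + 0, so a_5 = 15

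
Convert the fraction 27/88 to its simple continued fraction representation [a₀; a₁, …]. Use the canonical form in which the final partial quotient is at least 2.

⌊27/88⌋ = 0, remainder 27
⌊88/27⌋ = 3, remainder 7
⌊27/7⌋ = 3, remainder 6
⌊7/6⌋ = 1, remainder 1
⌊6/1⌋ = 6, remainder 0

[0; 3, 3, 1, 6]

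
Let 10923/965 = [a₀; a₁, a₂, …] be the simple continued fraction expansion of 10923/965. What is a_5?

20

Repeatedly divide and take the remainder:
⌊10923/965⌋ = 11, remainder 308
⌊965/308⌋ = 3, remainder 41
⌊308/41⌋ = 7, remainder 21
⌊41/21⌋ = 1, remainder 20
⌊21/20⌋ = 1, remainder 1
⌊20/1⌋ = 20, remainder 0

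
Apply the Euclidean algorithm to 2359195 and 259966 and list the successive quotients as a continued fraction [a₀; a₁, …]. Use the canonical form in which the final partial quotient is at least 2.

[9; 13, 3, 45, 2, 3, 1, 15]

2359195 = 9·259966 + 19501, so a_0 = 9
259966 = 13·19501 + 6453, so a_1 = 13
19501 = 3·6453 + 142, so a_2 = 3
6453 = 45·142 + 63, so a_3 = 45
142 = 2·63 + 16, so a_4 = 2
63 = 3·16 + 15, so a_5 = 3
16 = 1·15 + 1, so a_6 = 1
15 = 15·1 + 0, so a_7 = 15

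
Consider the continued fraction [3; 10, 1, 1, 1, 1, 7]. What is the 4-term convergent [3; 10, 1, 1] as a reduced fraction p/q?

65/21

a_0 = 3: 3/1
a_1 = 10: 31/10
a_2 = 1: 34/11
a_3 = 1: 65/21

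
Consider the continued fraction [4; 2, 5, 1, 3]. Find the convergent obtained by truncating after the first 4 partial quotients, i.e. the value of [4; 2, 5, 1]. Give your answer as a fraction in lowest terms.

58/13

Start with 1.
5 + 1/(1/1) = 5 + 1/1 = 6/1
2 + 1/(6/1) = 2 + 1/6 = 13/6
4 + 1/(13/6) = 4 + 6/13 = 58/13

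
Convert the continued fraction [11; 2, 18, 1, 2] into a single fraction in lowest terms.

Work from the innermost term outward:
Start with 2.
1 + 1/(2/1) = 1 + 1/2 = 3/2
18 + 1/(3/2) = 18 + 2/3 = 56/3
2 + 1/(56/3) = 2 + 3/56 = 115/56
11 + 1/(115/56) = 11 + 56/115 = 1321/115

1321/115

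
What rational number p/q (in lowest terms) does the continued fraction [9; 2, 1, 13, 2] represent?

Start with 2.
13 + 1/(2/1) = 13 + 1/2 = 27/2
1 + 1/(27/2) = 1 + 2/27 = 29/27
2 + 1/(29/27) = 2 + 27/29 = 85/29
9 + 1/(85/29) = 9 + 29/85 = 794/85

794/85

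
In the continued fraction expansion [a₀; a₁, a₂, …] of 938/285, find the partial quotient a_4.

3

938 ÷ 285 → quotient 3, remainder 83
285 ÷ 83 → quotient 3, remainder 36
83 ÷ 36 → quotient 2, remainder 11
36 ÷ 11 → quotient 3, remainder 3
11 ÷ 3 → quotient 3, remainder 2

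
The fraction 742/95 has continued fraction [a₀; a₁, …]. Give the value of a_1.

⌊742/95⌋ = 7, remainder 77
⌊95/77⌋ = 1, remainder 18

1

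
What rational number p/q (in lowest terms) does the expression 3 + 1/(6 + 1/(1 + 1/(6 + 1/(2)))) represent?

Work from the innermost term outward:
Start with 2.
6 + 1/(2/1) = 6 + 1/2 = 13/2
1 + 1/(13/2) = 1 + 2/13 = 15/13
6 + 1/(15/13) = 6 + 13/15 = 103/15
3 + 1/(103/15) = 3 + 15/103 = 324/103

324/103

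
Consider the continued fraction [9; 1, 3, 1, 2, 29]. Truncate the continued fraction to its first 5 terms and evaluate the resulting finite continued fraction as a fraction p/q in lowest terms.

137/14

a_0 = 9: 9/1
a_1 = 1: 10/1
a_2 = 3: 39/4
a_3 = 1: 49/5
a_4 = 2: 137/14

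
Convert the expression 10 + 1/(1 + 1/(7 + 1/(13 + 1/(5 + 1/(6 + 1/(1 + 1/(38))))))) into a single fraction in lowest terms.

Start with 38.
1 + 1/(38/1) = 1 + 1/38 = 39/38
6 + 1/(39/38) = 6 + 38/39 = 272/39
5 + 1/(272/39) = 5 + 39/272 = 1399/272
13 + 1/(1399/272) = 13 + 272/1399 = 18459/1399
7 + 1/(18459/1399) = 7 + 1399/18459 = 130612/18459
1 + 1/(130612/18459) = 1 + 18459/130612 = 149071/130612
10 + 1/(149071/130612) = 10 + 130612/149071 = 1621322/149071

1621322/149071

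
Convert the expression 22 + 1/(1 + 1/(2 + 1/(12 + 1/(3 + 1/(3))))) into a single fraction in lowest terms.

Start with 3.
3 + 1/(3/1) = 3 + 1/3 = 10/3
12 + 1/(10/3) = 12 + 3/10 = 123/10
2 + 1/(123/10) = 2 + 10/123 = 256/123
1 + 1/(256/123) = 1 + 123/256 = 379/256
22 + 1/(379/256) = 22 + 256/379 = 8594/379

8594/379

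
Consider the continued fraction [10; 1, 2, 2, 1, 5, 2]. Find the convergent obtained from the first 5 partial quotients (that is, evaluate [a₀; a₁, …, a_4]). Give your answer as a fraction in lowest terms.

Starting at the tail and folding back:
Start with 1.
2 + 1/(1/1) = 2 + 1/1 = 3/1
2 + 1/(3/1) = 2 + 1/3 = 7/3
1 + 1/(7/3) = 1 + 3/7 = 10/7
10 + 1/(10/7) = 10 + 7/10 = 107/10

107/10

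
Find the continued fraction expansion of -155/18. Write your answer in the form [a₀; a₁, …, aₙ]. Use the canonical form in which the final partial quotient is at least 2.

⌊-155/18⌋ = -9, remainder 7
⌊18/7⌋ = 2, remainder 4
⌊7/4⌋ = 1, remainder 3
⌊4/3⌋ = 1, remainder 1
⌊3/1⌋ = 3, remainder 0

[-9; 2, 1, 1, 3]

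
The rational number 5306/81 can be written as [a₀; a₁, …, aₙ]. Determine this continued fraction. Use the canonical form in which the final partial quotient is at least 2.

[65; 1, 1, 40]

5306 = 65·81 + 41, so a_0 = 65
81 = 1·41 + 40, so a_1 = 1
41 = 1·40 + 1, so a_2 = 1
40 = 40·1 + 0, so a_3 = 40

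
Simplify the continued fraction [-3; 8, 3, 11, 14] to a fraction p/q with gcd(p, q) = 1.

-11482/3987

Collapse the nested fraction from the inside out:
Start with 14.
11 + 1/(14/1) = 11 + 1/14 = 155/14
3 + 1/(155/14) = 3 + 14/155 = 479/155
8 + 1/(479/155) = 8 + 155/479 = 3987/479
-3 + 1/(3987/479) = -3 + 479/3987 = -11482/3987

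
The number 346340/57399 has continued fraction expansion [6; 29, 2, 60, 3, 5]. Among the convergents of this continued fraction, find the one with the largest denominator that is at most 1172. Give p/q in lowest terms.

List convergents until the denominator exceeds the bound:
a_0 = 6: 6/1  (≤ bound)
a_1 = 29: 175/29  (≤ bound)
a_2 = 2: 356/59  (≤ bound)
a_3 = 60: 21535/3569  (> 1172, stop)

356/59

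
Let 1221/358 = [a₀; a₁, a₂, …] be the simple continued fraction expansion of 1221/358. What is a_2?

2

1221 = 3·358 + 147, so a_0 = 3
358 = 2·147 + 64, so a_1 = 2
147 = 2·64 + 19, so a_2 = 2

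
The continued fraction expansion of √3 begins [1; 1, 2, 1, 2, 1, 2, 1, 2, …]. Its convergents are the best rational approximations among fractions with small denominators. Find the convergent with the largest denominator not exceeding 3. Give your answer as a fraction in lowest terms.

5/3

List convergents until the denominator exceeds the bound:
a_0 = 1: 1/1  (≤ bound)
a_1 = 1: 2/1  (≤ bound)
a_2 = 2: 5/3  (≤ bound)
a_3 = 1: 7/4  (> 3, stop)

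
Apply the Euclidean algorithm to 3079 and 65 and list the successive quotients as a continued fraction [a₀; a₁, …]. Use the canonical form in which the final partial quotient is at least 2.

3079 = 47·65 + 24, so a_0 = 47
65 = 2·24 + 17, so a_1 = 2
24 = 1·17 + 7, so a_2 = 1
17 = 2·7 + 3, so a_3 = 2
7 = 2·3 + 1, so a_4 = 2
3 = 3·1 + 0, so a_5 = 3

[47; 2, 1, 2, 2, 3]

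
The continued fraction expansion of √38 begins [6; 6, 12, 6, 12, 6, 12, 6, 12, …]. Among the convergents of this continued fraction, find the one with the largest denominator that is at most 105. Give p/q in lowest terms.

450/73

a_0 = 6: 6/1  (≤ bound)
a_1 = 6: 37/6  (≤ bound)
a_2 = 12: 450/73  (≤ bound)
a_3 = 6: 2737/444  (> 105, stop)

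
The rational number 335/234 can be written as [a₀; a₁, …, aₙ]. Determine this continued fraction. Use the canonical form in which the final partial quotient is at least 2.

335 = 1·234 + 101, so a_0 = 1
234 = 2·101 + 32, so a_1 = 2
101 = 3·32 + 5, so a_2 = 3
32 = 6·5 + 2, so a_3 = 6
5 = 2·2 + 1, so a_4 = 2
2 = 2·1 + 0, so a_5 = 2

[1; 2, 3, 6, 2, 2]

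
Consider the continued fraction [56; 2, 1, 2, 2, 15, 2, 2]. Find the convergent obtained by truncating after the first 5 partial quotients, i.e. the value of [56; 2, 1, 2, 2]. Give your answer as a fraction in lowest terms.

a_0 = 56: 56/1
a_1 = 2: 113/2
a_2 = 1: 169/3
a_3 = 2: 451/8
a_4 = 2: 1071/19

1071/19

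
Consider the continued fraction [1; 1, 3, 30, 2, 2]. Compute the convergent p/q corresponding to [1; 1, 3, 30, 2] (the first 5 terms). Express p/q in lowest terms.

431/246

a_0 = 1: 1/1
a_1 = 1: 2/1
a_2 = 3: 7/4
a_3 = 30: 212/121
a_4 = 2: 431/246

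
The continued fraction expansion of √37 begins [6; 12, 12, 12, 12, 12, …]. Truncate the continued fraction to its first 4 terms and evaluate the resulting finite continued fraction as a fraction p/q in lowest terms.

a_0 = 6: 6/1
a_1 = 12: 73/12
a_2 = 12: 882/145
a_3 = 12: 10657/1752

10657/1752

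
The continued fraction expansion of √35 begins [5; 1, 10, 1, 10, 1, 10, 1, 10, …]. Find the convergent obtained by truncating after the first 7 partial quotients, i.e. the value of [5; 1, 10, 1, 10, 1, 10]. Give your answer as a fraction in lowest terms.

9235/1561

Use the convergent recurrence hₖ = aₖ·hₖ₋₁ + hₖ₋₂ (and likewise for the denominators kₖ):
a_0 = 5: 5/1
a_1 = 1: 6/1
a_2 = 10: 65/11
a_3 = 1: 71/12
a_4 = 10: 775/131
a_5 = 1: 846/143
a_6 = 10: 9235/1561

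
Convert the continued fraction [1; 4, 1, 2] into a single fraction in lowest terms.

a_0 = 1: 1/1
a_1 = 4: 5/4
a_2 = 1: 6/5
a_3 = 2: 17/14

17/14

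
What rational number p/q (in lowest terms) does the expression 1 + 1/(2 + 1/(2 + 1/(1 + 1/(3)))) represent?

37/26

Compute successive convergents:
a_0 = 1: 1/1
a_1 = 2: 3/2
a_2 = 2: 7/5
a_3 = 1: 10/7
a_4 = 3: 37/26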